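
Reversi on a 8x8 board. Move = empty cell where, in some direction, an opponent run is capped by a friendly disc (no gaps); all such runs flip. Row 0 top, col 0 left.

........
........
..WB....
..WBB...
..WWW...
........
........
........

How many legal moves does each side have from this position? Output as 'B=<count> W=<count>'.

-- B to move --
(1,1): flips 1 -> legal
(1,2): no bracket -> illegal
(1,3): no bracket -> illegal
(2,1): flips 1 -> legal
(3,1): flips 1 -> legal
(3,5): no bracket -> illegal
(4,1): flips 1 -> legal
(4,5): no bracket -> illegal
(5,1): flips 1 -> legal
(5,2): flips 1 -> legal
(5,3): flips 1 -> legal
(5,4): flips 1 -> legal
(5,5): flips 1 -> legal
B mobility = 9
-- W to move --
(1,2): no bracket -> illegal
(1,3): flips 2 -> legal
(1,4): flips 1 -> legal
(2,4): flips 3 -> legal
(2,5): flips 1 -> legal
(3,5): flips 2 -> legal
(4,5): no bracket -> illegal
W mobility = 5

Answer: B=9 W=5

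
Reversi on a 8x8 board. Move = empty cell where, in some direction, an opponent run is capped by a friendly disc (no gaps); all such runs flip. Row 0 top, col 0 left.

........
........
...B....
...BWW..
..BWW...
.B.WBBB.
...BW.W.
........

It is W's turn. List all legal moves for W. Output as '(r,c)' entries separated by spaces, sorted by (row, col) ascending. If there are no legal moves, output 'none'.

(1,2): flips 1 -> legal
(1,3): flips 2 -> legal
(1,4): no bracket -> illegal
(2,2): flips 1 -> legal
(2,4): no bracket -> illegal
(3,1): flips 1 -> legal
(3,2): flips 1 -> legal
(4,0): no bracket -> illegal
(4,1): flips 1 -> legal
(4,5): no bracket -> illegal
(4,6): flips 2 -> legal
(4,7): no bracket -> illegal
(5,0): no bracket -> illegal
(5,2): no bracket -> illegal
(5,7): flips 3 -> legal
(6,0): no bracket -> illegal
(6,1): no bracket -> illegal
(6,2): flips 1 -> legal
(6,5): flips 1 -> legal
(6,7): no bracket -> illegal
(7,2): no bracket -> illegal
(7,3): flips 1 -> legal
(7,4): no bracket -> illegal

Answer: (1,2) (1,3) (2,2) (3,1) (3,2) (4,1) (4,6) (5,7) (6,2) (6,5) (7,3)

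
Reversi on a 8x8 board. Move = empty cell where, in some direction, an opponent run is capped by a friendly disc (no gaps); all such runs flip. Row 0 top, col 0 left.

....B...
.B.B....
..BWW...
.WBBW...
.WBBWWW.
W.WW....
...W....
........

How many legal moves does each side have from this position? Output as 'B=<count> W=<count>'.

Answer: B=13 W=6

Derivation:
-- B to move --
(1,2): no bracket -> illegal
(1,4): flips 1 -> legal
(1,5): flips 1 -> legal
(2,0): flips 1 -> legal
(2,1): no bracket -> illegal
(2,5): flips 3 -> legal
(3,0): flips 1 -> legal
(3,5): flips 2 -> legal
(3,6): no bracket -> illegal
(3,7): no bracket -> illegal
(4,0): flips 2 -> legal
(4,7): flips 3 -> legal
(5,1): no bracket -> illegal
(5,4): no bracket -> illegal
(5,5): flips 1 -> legal
(5,6): no bracket -> illegal
(5,7): no bracket -> illegal
(6,0): no bracket -> illegal
(6,1): flips 1 -> legal
(6,2): flips 1 -> legal
(6,4): flips 1 -> legal
(7,2): no bracket -> illegal
(7,3): flips 2 -> legal
(7,4): no bracket -> illegal
B mobility = 13
-- W to move --
(0,0): flips 3 -> legal
(0,1): no bracket -> illegal
(0,2): flips 1 -> legal
(0,3): flips 1 -> legal
(0,5): no bracket -> illegal
(1,0): no bracket -> illegal
(1,2): flips 3 -> legal
(1,4): no bracket -> illegal
(1,5): no bracket -> illegal
(2,0): no bracket -> illegal
(2,1): flips 1 -> legal
(5,1): flips 2 -> legal
(5,4): no bracket -> illegal
W mobility = 6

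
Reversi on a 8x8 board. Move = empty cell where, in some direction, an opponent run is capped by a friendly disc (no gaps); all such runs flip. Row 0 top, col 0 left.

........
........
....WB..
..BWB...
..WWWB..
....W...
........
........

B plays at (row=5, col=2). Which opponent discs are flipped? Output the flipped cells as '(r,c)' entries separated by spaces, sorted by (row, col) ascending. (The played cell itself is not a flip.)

Answer: (4,2) (4,3)

Derivation:
Dir NW: first cell '.' (not opp) -> no flip
Dir N: opp run (4,2) capped by B -> flip
Dir NE: opp run (4,3) capped by B -> flip
Dir W: first cell '.' (not opp) -> no flip
Dir E: first cell '.' (not opp) -> no flip
Dir SW: first cell '.' (not opp) -> no flip
Dir S: first cell '.' (not opp) -> no flip
Dir SE: first cell '.' (not opp) -> no flip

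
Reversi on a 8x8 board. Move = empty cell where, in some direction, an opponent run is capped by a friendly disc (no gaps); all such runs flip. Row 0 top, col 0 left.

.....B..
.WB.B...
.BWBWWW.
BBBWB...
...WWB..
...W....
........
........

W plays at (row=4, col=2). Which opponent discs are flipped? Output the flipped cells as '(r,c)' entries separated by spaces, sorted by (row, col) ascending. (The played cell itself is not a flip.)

Dir NW: opp run (3,1), next='.' -> no flip
Dir N: opp run (3,2) capped by W -> flip
Dir NE: first cell 'W' (not opp) -> no flip
Dir W: first cell '.' (not opp) -> no flip
Dir E: first cell 'W' (not opp) -> no flip
Dir SW: first cell '.' (not opp) -> no flip
Dir S: first cell '.' (not opp) -> no flip
Dir SE: first cell 'W' (not opp) -> no flip

Answer: (3,2)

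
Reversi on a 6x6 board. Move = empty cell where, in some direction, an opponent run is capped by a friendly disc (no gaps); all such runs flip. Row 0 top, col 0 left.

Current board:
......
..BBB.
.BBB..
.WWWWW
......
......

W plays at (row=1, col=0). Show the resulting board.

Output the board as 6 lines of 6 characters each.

Answer: ......
W.BBB.
.WBB..
.WWWWW
......
......

Derivation:
Place W at (1,0); scan 8 dirs for brackets.
Dir NW: edge -> no flip
Dir N: first cell '.' (not opp) -> no flip
Dir NE: first cell '.' (not opp) -> no flip
Dir W: edge -> no flip
Dir E: first cell '.' (not opp) -> no flip
Dir SW: edge -> no flip
Dir S: first cell '.' (not opp) -> no flip
Dir SE: opp run (2,1) capped by W -> flip
All flips: (2,1)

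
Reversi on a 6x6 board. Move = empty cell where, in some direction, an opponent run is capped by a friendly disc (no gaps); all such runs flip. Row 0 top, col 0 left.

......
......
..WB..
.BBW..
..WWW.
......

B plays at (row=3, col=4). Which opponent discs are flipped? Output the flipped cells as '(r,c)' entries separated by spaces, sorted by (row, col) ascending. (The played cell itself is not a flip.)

Answer: (3,3)

Derivation:
Dir NW: first cell 'B' (not opp) -> no flip
Dir N: first cell '.' (not opp) -> no flip
Dir NE: first cell '.' (not opp) -> no flip
Dir W: opp run (3,3) capped by B -> flip
Dir E: first cell '.' (not opp) -> no flip
Dir SW: opp run (4,3), next='.' -> no flip
Dir S: opp run (4,4), next='.' -> no flip
Dir SE: first cell '.' (not opp) -> no flip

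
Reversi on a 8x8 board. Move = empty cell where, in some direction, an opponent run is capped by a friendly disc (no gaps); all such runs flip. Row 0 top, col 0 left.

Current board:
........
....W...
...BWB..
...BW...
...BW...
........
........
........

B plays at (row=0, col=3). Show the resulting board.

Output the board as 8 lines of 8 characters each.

Answer: ...B....
....B...
...BWB..
...BW...
...BW...
........
........
........

Derivation:
Place B at (0,3); scan 8 dirs for brackets.
Dir NW: edge -> no flip
Dir N: edge -> no flip
Dir NE: edge -> no flip
Dir W: first cell '.' (not opp) -> no flip
Dir E: first cell '.' (not opp) -> no flip
Dir SW: first cell '.' (not opp) -> no flip
Dir S: first cell '.' (not opp) -> no flip
Dir SE: opp run (1,4) capped by B -> flip
All flips: (1,4)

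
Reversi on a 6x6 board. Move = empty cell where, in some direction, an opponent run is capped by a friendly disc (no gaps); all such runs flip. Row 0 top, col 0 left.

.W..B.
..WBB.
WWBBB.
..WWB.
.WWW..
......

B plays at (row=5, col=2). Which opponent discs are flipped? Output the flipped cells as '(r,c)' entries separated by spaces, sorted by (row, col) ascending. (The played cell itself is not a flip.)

Answer: (3,2) (4,2) (4,3)

Derivation:
Dir NW: opp run (4,1), next='.' -> no flip
Dir N: opp run (4,2) (3,2) capped by B -> flip
Dir NE: opp run (4,3) capped by B -> flip
Dir W: first cell '.' (not opp) -> no flip
Dir E: first cell '.' (not opp) -> no flip
Dir SW: edge -> no flip
Dir S: edge -> no flip
Dir SE: edge -> no flip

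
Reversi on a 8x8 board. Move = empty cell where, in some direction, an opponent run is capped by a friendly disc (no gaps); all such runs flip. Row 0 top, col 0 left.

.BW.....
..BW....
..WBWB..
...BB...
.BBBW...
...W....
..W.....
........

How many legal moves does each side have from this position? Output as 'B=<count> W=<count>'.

Answer: B=11 W=6

Derivation:
-- B to move --
(0,3): flips 2 -> legal
(0,4): no bracket -> illegal
(1,1): flips 1 -> legal
(1,4): flips 2 -> legal
(1,5): flips 1 -> legal
(2,1): flips 1 -> legal
(3,1): no bracket -> illegal
(3,2): flips 1 -> legal
(3,5): no bracket -> illegal
(4,5): flips 1 -> legal
(5,1): no bracket -> illegal
(5,2): no bracket -> illegal
(5,4): flips 1 -> legal
(5,5): flips 1 -> legal
(6,1): no bracket -> illegal
(6,3): flips 1 -> legal
(6,4): flips 1 -> legal
(7,1): no bracket -> illegal
(7,2): no bracket -> illegal
(7,3): no bracket -> illegal
B mobility = 11
-- W to move --
(0,0): flips 1 -> legal
(0,3): no bracket -> illegal
(1,0): no bracket -> illegal
(1,1): flips 1 -> legal
(1,4): no bracket -> illegal
(1,5): no bracket -> illegal
(1,6): no bracket -> illegal
(2,1): no bracket -> illegal
(2,6): flips 1 -> legal
(3,0): no bracket -> illegal
(3,1): flips 1 -> legal
(3,2): no bracket -> illegal
(3,5): no bracket -> illegal
(3,6): no bracket -> illegal
(4,0): flips 3 -> legal
(4,5): no bracket -> illegal
(5,0): no bracket -> illegal
(5,1): flips 2 -> legal
(5,2): no bracket -> illegal
(5,4): no bracket -> illegal
W mobility = 6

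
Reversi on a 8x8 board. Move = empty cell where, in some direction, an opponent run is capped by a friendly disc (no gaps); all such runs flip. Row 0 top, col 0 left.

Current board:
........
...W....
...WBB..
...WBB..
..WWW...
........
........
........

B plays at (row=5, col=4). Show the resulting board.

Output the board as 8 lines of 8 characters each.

Place B at (5,4); scan 8 dirs for brackets.
Dir NW: opp run (4,3), next='.' -> no flip
Dir N: opp run (4,4) capped by B -> flip
Dir NE: first cell '.' (not opp) -> no flip
Dir W: first cell '.' (not opp) -> no flip
Dir E: first cell '.' (not opp) -> no flip
Dir SW: first cell '.' (not opp) -> no flip
Dir S: first cell '.' (not opp) -> no flip
Dir SE: first cell '.' (not opp) -> no flip
All flips: (4,4)

Answer: ........
...W....
...WBB..
...WBB..
..WWB...
....B...
........
........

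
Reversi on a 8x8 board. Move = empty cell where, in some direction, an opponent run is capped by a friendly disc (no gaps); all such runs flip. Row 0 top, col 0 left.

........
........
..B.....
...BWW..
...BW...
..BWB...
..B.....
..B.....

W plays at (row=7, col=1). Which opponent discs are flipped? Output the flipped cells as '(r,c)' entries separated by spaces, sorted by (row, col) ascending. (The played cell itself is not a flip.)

Answer: (6,2)

Derivation:
Dir NW: first cell '.' (not opp) -> no flip
Dir N: first cell '.' (not opp) -> no flip
Dir NE: opp run (6,2) capped by W -> flip
Dir W: first cell '.' (not opp) -> no flip
Dir E: opp run (7,2), next='.' -> no flip
Dir SW: edge -> no flip
Dir S: edge -> no flip
Dir SE: edge -> no flip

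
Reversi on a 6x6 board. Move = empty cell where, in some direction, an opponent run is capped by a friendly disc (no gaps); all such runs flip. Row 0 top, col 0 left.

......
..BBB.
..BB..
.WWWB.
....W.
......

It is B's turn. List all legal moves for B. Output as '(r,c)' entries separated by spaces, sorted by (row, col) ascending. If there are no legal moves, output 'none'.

Answer: (3,0) (4,0) (4,1) (4,2) (4,3) (5,4) (5,5)

Derivation:
(2,0): no bracket -> illegal
(2,1): no bracket -> illegal
(2,4): no bracket -> illegal
(3,0): flips 3 -> legal
(3,5): no bracket -> illegal
(4,0): flips 1 -> legal
(4,1): flips 1 -> legal
(4,2): flips 1 -> legal
(4,3): flips 1 -> legal
(4,5): no bracket -> illegal
(5,3): no bracket -> illegal
(5,4): flips 1 -> legal
(5,5): flips 2 -> legal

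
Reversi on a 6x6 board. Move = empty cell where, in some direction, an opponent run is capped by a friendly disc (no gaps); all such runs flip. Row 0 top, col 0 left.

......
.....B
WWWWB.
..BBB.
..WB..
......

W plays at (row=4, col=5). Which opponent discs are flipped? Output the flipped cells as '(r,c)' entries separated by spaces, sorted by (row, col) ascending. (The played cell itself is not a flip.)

Answer: (3,4)

Derivation:
Dir NW: opp run (3,4) capped by W -> flip
Dir N: first cell '.' (not opp) -> no flip
Dir NE: edge -> no flip
Dir W: first cell '.' (not opp) -> no flip
Dir E: edge -> no flip
Dir SW: first cell '.' (not opp) -> no flip
Dir S: first cell '.' (not opp) -> no flip
Dir SE: edge -> no flip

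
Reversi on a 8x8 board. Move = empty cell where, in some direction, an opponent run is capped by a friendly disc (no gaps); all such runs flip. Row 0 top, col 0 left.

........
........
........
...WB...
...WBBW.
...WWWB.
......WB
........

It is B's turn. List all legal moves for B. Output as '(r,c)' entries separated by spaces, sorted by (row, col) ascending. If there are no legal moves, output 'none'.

Answer: (2,2) (3,2) (3,6) (4,2) (4,7) (5,2) (6,2) (6,3) (6,4) (6,5) (7,6) (7,7)

Derivation:
(2,2): flips 1 -> legal
(2,3): no bracket -> illegal
(2,4): no bracket -> illegal
(3,2): flips 1 -> legal
(3,5): no bracket -> illegal
(3,6): flips 1 -> legal
(3,7): no bracket -> illegal
(4,2): flips 1 -> legal
(4,7): flips 1 -> legal
(5,2): flips 4 -> legal
(5,7): no bracket -> illegal
(6,2): flips 1 -> legal
(6,3): flips 1 -> legal
(6,4): flips 1 -> legal
(6,5): flips 2 -> legal
(7,5): no bracket -> illegal
(7,6): flips 1 -> legal
(7,7): flips 2 -> legal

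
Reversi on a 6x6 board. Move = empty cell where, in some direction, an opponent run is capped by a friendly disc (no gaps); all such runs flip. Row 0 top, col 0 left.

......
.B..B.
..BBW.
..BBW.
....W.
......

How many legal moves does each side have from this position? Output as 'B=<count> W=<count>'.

-- B to move --
(1,3): no bracket -> illegal
(1,5): flips 1 -> legal
(2,5): flips 1 -> legal
(3,5): flips 1 -> legal
(4,3): no bracket -> illegal
(4,5): flips 1 -> legal
(5,3): no bracket -> illegal
(5,4): flips 3 -> legal
(5,5): flips 1 -> legal
B mobility = 6
-- W to move --
(0,0): flips 3 -> legal
(0,1): no bracket -> illegal
(0,2): no bracket -> illegal
(0,3): no bracket -> illegal
(0,4): flips 1 -> legal
(0,5): no bracket -> illegal
(1,0): no bracket -> illegal
(1,2): flips 1 -> legal
(1,3): no bracket -> illegal
(1,5): no bracket -> illegal
(2,0): no bracket -> illegal
(2,1): flips 2 -> legal
(2,5): no bracket -> illegal
(3,1): flips 2 -> legal
(4,1): no bracket -> illegal
(4,2): flips 1 -> legal
(4,3): no bracket -> illegal
W mobility = 6

Answer: B=6 W=6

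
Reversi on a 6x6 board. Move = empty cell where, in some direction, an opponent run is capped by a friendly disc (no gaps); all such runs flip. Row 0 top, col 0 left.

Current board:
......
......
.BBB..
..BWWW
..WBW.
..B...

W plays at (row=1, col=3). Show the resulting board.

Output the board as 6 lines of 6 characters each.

Place W at (1,3); scan 8 dirs for brackets.
Dir NW: first cell '.' (not opp) -> no flip
Dir N: first cell '.' (not opp) -> no flip
Dir NE: first cell '.' (not opp) -> no flip
Dir W: first cell '.' (not opp) -> no flip
Dir E: first cell '.' (not opp) -> no flip
Dir SW: opp run (2,2), next='.' -> no flip
Dir S: opp run (2,3) capped by W -> flip
Dir SE: first cell '.' (not opp) -> no flip
All flips: (2,3)

Answer: ......
...W..
.BBW..
..BWWW
..WBW.
..B...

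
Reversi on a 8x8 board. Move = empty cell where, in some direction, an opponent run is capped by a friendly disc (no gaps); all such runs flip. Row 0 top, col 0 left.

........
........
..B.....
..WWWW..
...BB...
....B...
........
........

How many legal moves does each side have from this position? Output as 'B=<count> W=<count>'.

Answer: B=6 W=7

Derivation:
-- B to move --
(2,1): flips 1 -> legal
(2,3): flips 1 -> legal
(2,4): flips 1 -> legal
(2,5): flips 1 -> legal
(2,6): flips 1 -> legal
(3,1): no bracket -> illegal
(3,6): no bracket -> illegal
(4,1): no bracket -> illegal
(4,2): flips 1 -> legal
(4,5): no bracket -> illegal
(4,6): no bracket -> illegal
B mobility = 6
-- W to move --
(1,1): flips 1 -> legal
(1,2): flips 1 -> legal
(1,3): no bracket -> illegal
(2,1): no bracket -> illegal
(2,3): no bracket -> illegal
(3,1): no bracket -> illegal
(4,2): no bracket -> illegal
(4,5): no bracket -> illegal
(5,2): flips 1 -> legal
(5,3): flips 2 -> legal
(5,5): flips 1 -> legal
(6,3): no bracket -> illegal
(6,4): flips 2 -> legal
(6,5): flips 2 -> legal
W mobility = 7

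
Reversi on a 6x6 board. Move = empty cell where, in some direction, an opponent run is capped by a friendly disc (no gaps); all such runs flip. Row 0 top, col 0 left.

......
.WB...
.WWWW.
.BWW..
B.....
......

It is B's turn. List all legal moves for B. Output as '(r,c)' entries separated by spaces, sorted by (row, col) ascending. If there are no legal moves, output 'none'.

Answer: (0,1) (1,0) (1,3) (3,0) (3,4) (4,2)

Derivation:
(0,0): no bracket -> illegal
(0,1): flips 2 -> legal
(0,2): no bracket -> illegal
(1,0): flips 1 -> legal
(1,3): flips 1 -> legal
(1,4): no bracket -> illegal
(1,5): no bracket -> illegal
(2,0): no bracket -> illegal
(2,5): no bracket -> illegal
(3,0): flips 1 -> legal
(3,4): flips 3 -> legal
(3,5): no bracket -> illegal
(4,1): no bracket -> illegal
(4,2): flips 2 -> legal
(4,3): no bracket -> illegal
(4,4): no bracket -> illegal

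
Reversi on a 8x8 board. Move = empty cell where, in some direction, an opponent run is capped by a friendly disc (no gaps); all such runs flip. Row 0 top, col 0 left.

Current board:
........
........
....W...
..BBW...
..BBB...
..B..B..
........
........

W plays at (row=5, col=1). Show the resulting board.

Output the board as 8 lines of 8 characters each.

Answer: ........
........
....W...
..BWW...
..WBB...
.WB..B..
........
........

Derivation:
Place W at (5,1); scan 8 dirs for brackets.
Dir NW: first cell '.' (not opp) -> no flip
Dir N: first cell '.' (not opp) -> no flip
Dir NE: opp run (4,2) (3,3) capped by W -> flip
Dir W: first cell '.' (not opp) -> no flip
Dir E: opp run (5,2), next='.' -> no flip
Dir SW: first cell '.' (not opp) -> no flip
Dir S: first cell '.' (not opp) -> no flip
Dir SE: first cell '.' (not opp) -> no flip
All flips: (3,3) (4,2)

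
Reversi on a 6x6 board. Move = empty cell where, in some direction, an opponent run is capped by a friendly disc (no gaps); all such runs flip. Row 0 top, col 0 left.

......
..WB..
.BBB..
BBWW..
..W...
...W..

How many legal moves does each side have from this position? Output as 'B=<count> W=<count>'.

Answer: B=9 W=6

Derivation:
-- B to move --
(0,1): flips 1 -> legal
(0,2): flips 1 -> legal
(0,3): flips 1 -> legal
(1,1): flips 1 -> legal
(2,4): no bracket -> illegal
(3,4): flips 2 -> legal
(4,1): flips 1 -> legal
(4,3): flips 2 -> legal
(4,4): flips 1 -> legal
(5,1): no bracket -> illegal
(5,2): flips 2 -> legal
(5,4): no bracket -> illegal
B mobility = 9
-- W to move --
(0,2): no bracket -> illegal
(0,3): flips 2 -> legal
(0,4): no bracket -> illegal
(1,0): flips 1 -> legal
(1,1): flips 1 -> legal
(1,4): flips 2 -> legal
(2,0): flips 1 -> legal
(2,4): no bracket -> illegal
(3,4): flips 1 -> legal
(4,0): no bracket -> illegal
(4,1): no bracket -> illegal
W mobility = 6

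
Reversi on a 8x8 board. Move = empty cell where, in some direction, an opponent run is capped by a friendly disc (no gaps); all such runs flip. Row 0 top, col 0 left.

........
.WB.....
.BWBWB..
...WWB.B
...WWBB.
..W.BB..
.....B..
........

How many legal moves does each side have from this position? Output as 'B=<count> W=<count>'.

Answer: B=9 W=14

Derivation:
-- B to move --
(0,0): flips 4 -> legal
(0,1): flips 1 -> legal
(0,2): no bracket -> illegal
(1,0): flips 1 -> legal
(1,3): flips 1 -> legal
(1,4): flips 3 -> legal
(1,5): no bracket -> illegal
(2,0): no bracket -> illegal
(3,1): no bracket -> illegal
(3,2): flips 4 -> legal
(4,1): no bracket -> illegal
(4,2): flips 2 -> legal
(5,1): no bracket -> illegal
(5,3): flips 3 -> legal
(6,1): flips 3 -> legal
(6,2): no bracket -> illegal
(6,3): no bracket -> illegal
B mobility = 9
-- W to move --
(0,1): flips 2 -> legal
(0,2): flips 1 -> legal
(0,3): no bracket -> illegal
(1,0): no bracket -> illegal
(1,3): flips 2 -> legal
(1,4): no bracket -> illegal
(1,5): no bracket -> illegal
(1,6): flips 1 -> legal
(2,0): flips 1 -> legal
(2,6): flips 2 -> legal
(2,7): no bracket -> illegal
(3,0): no bracket -> illegal
(3,1): flips 1 -> legal
(3,2): no bracket -> illegal
(3,6): flips 1 -> legal
(4,7): flips 2 -> legal
(5,3): no bracket -> illegal
(5,6): flips 1 -> legal
(5,7): flips 2 -> legal
(6,3): no bracket -> illegal
(6,4): flips 1 -> legal
(6,6): flips 1 -> legal
(7,4): no bracket -> illegal
(7,5): no bracket -> illegal
(7,6): flips 2 -> legal
W mobility = 14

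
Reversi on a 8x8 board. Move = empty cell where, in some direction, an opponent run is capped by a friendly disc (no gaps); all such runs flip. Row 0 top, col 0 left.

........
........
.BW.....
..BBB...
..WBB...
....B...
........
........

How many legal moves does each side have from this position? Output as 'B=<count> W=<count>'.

-- B to move --
(1,1): flips 1 -> legal
(1,2): flips 1 -> legal
(1,3): no bracket -> illegal
(2,3): flips 1 -> legal
(3,1): no bracket -> illegal
(4,1): flips 1 -> legal
(5,1): flips 1 -> legal
(5,2): flips 1 -> legal
(5,3): no bracket -> illegal
B mobility = 6
-- W to move --
(1,0): no bracket -> illegal
(1,1): no bracket -> illegal
(1,2): no bracket -> illegal
(2,0): flips 1 -> legal
(2,3): no bracket -> illegal
(2,4): flips 1 -> legal
(2,5): no bracket -> illegal
(3,0): no bracket -> illegal
(3,1): no bracket -> illegal
(3,5): no bracket -> illegal
(4,1): no bracket -> illegal
(4,5): flips 2 -> legal
(5,2): no bracket -> illegal
(5,3): no bracket -> illegal
(5,5): flips 2 -> legal
(6,3): no bracket -> illegal
(6,4): no bracket -> illegal
(6,5): no bracket -> illegal
W mobility = 4

Answer: B=6 W=4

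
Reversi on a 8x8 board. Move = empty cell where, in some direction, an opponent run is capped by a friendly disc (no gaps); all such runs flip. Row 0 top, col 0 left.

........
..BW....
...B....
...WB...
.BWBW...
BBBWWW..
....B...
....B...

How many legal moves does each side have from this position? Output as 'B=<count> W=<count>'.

Answer: B=10 W=9

Derivation:
-- B to move --
(0,2): no bracket -> illegal
(0,3): flips 1 -> legal
(0,4): no bracket -> illegal
(1,4): flips 1 -> legal
(2,2): no bracket -> illegal
(2,4): flips 2 -> legal
(3,1): flips 2 -> legal
(3,2): flips 2 -> legal
(3,5): no bracket -> illegal
(4,5): flips 1 -> legal
(4,6): flips 1 -> legal
(5,6): flips 3 -> legal
(6,2): no bracket -> illegal
(6,3): flips 1 -> legal
(6,5): flips 1 -> legal
(6,6): no bracket -> illegal
B mobility = 10
-- W to move --
(0,1): no bracket -> illegal
(0,2): no bracket -> illegal
(0,3): no bracket -> illegal
(1,1): flips 1 -> legal
(1,4): no bracket -> illegal
(2,1): no bracket -> illegal
(2,2): no bracket -> illegal
(2,4): flips 1 -> legal
(2,5): no bracket -> illegal
(3,0): no bracket -> illegal
(3,1): no bracket -> illegal
(3,2): flips 1 -> legal
(3,5): flips 1 -> legal
(4,0): flips 1 -> legal
(4,5): no bracket -> illegal
(6,0): flips 1 -> legal
(6,1): no bracket -> illegal
(6,2): flips 1 -> legal
(6,3): no bracket -> illegal
(6,5): no bracket -> illegal
(7,3): flips 1 -> legal
(7,5): flips 1 -> legal
W mobility = 9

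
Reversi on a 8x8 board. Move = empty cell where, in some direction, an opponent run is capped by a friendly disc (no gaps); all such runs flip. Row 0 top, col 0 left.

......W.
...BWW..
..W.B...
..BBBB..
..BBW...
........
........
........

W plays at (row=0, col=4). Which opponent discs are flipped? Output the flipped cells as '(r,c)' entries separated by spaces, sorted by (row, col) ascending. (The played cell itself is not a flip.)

Answer: (1,3)

Derivation:
Dir NW: edge -> no flip
Dir N: edge -> no flip
Dir NE: edge -> no flip
Dir W: first cell '.' (not opp) -> no flip
Dir E: first cell '.' (not opp) -> no flip
Dir SW: opp run (1,3) capped by W -> flip
Dir S: first cell 'W' (not opp) -> no flip
Dir SE: first cell 'W' (not opp) -> no flip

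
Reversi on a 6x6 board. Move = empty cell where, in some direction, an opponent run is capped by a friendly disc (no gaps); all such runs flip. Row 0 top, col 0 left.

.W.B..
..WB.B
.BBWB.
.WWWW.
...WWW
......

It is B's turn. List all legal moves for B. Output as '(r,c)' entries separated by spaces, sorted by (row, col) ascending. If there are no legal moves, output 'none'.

Answer: (0,2) (1,1) (4,0) (4,1) (4,2) (5,3) (5,4) (5,5)

Derivation:
(0,0): no bracket -> illegal
(0,2): flips 1 -> legal
(1,0): no bracket -> illegal
(1,1): flips 1 -> legal
(1,4): no bracket -> illegal
(2,0): no bracket -> illegal
(2,5): no bracket -> illegal
(3,0): no bracket -> illegal
(3,5): no bracket -> illegal
(4,0): flips 1 -> legal
(4,1): flips 1 -> legal
(4,2): flips 2 -> legal
(5,2): no bracket -> illegal
(5,3): flips 3 -> legal
(5,4): flips 4 -> legal
(5,5): flips 2 -> legal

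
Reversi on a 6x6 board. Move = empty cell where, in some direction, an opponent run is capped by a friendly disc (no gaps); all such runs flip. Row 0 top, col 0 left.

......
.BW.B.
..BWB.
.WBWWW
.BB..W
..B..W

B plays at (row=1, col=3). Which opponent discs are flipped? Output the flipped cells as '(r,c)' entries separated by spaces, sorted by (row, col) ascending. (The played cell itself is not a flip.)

Dir NW: first cell '.' (not opp) -> no flip
Dir N: first cell '.' (not opp) -> no flip
Dir NE: first cell '.' (not opp) -> no flip
Dir W: opp run (1,2) capped by B -> flip
Dir E: first cell 'B' (not opp) -> no flip
Dir SW: first cell 'B' (not opp) -> no flip
Dir S: opp run (2,3) (3,3), next='.' -> no flip
Dir SE: first cell 'B' (not opp) -> no flip

Answer: (1,2)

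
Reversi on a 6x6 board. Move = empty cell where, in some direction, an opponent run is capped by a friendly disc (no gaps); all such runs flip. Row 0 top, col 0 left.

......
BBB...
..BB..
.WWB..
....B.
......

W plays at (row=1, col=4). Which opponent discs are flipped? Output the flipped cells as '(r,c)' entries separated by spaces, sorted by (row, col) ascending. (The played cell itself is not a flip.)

Dir NW: first cell '.' (not opp) -> no flip
Dir N: first cell '.' (not opp) -> no flip
Dir NE: first cell '.' (not opp) -> no flip
Dir W: first cell '.' (not opp) -> no flip
Dir E: first cell '.' (not opp) -> no flip
Dir SW: opp run (2,3) capped by W -> flip
Dir S: first cell '.' (not opp) -> no flip
Dir SE: first cell '.' (not opp) -> no flip

Answer: (2,3)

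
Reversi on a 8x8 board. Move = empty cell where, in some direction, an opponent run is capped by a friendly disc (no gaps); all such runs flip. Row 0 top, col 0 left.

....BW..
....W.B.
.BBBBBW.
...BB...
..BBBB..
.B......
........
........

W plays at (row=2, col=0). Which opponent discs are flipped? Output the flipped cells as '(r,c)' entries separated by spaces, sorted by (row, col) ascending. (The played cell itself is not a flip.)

Answer: (2,1) (2,2) (2,3) (2,4) (2,5)

Derivation:
Dir NW: edge -> no flip
Dir N: first cell '.' (not opp) -> no flip
Dir NE: first cell '.' (not opp) -> no flip
Dir W: edge -> no flip
Dir E: opp run (2,1) (2,2) (2,3) (2,4) (2,5) capped by W -> flip
Dir SW: edge -> no flip
Dir S: first cell '.' (not opp) -> no flip
Dir SE: first cell '.' (not opp) -> no flip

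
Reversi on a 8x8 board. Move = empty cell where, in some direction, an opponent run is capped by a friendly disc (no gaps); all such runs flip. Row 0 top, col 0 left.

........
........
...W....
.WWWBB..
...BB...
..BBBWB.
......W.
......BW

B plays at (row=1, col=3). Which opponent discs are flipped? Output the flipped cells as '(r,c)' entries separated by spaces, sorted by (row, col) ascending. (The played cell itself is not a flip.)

Dir NW: first cell '.' (not opp) -> no flip
Dir N: first cell '.' (not opp) -> no flip
Dir NE: first cell '.' (not opp) -> no flip
Dir W: first cell '.' (not opp) -> no flip
Dir E: first cell '.' (not opp) -> no flip
Dir SW: first cell '.' (not opp) -> no flip
Dir S: opp run (2,3) (3,3) capped by B -> flip
Dir SE: first cell '.' (not opp) -> no flip

Answer: (2,3) (3,3)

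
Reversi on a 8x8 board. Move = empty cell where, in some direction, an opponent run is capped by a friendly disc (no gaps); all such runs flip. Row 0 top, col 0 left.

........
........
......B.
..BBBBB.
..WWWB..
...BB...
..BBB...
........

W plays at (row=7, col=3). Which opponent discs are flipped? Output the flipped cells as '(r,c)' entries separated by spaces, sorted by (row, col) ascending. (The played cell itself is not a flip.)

Answer: (5,3) (6,3)

Derivation:
Dir NW: opp run (6,2), next='.' -> no flip
Dir N: opp run (6,3) (5,3) capped by W -> flip
Dir NE: opp run (6,4), next='.' -> no flip
Dir W: first cell '.' (not opp) -> no flip
Dir E: first cell '.' (not opp) -> no flip
Dir SW: edge -> no flip
Dir S: edge -> no flip
Dir SE: edge -> no flip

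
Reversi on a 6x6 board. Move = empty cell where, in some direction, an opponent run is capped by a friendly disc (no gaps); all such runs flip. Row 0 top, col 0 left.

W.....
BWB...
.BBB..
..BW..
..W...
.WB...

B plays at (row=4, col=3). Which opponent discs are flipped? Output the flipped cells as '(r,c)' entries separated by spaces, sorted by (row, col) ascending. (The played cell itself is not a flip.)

Answer: (3,3)

Derivation:
Dir NW: first cell 'B' (not opp) -> no flip
Dir N: opp run (3,3) capped by B -> flip
Dir NE: first cell '.' (not opp) -> no flip
Dir W: opp run (4,2), next='.' -> no flip
Dir E: first cell '.' (not opp) -> no flip
Dir SW: first cell 'B' (not opp) -> no flip
Dir S: first cell '.' (not opp) -> no flip
Dir SE: first cell '.' (not opp) -> no flip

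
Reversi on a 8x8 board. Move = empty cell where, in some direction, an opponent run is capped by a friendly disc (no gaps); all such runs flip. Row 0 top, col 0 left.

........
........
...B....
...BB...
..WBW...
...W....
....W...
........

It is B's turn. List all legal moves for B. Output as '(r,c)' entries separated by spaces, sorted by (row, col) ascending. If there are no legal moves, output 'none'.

Answer: (4,1) (4,5) (5,1) (5,4) (5,5) (6,3)

Derivation:
(3,1): no bracket -> illegal
(3,2): no bracket -> illegal
(3,5): no bracket -> illegal
(4,1): flips 1 -> legal
(4,5): flips 1 -> legal
(5,1): flips 1 -> legal
(5,2): no bracket -> illegal
(5,4): flips 1 -> legal
(5,5): flips 1 -> legal
(6,2): no bracket -> illegal
(6,3): flips 1 -> legal
(6,5): no bracket -> illegal
(7,3): no bracket -> illegal
(7,4): no bracket -> illegal
(7,5): no bracket -> illegal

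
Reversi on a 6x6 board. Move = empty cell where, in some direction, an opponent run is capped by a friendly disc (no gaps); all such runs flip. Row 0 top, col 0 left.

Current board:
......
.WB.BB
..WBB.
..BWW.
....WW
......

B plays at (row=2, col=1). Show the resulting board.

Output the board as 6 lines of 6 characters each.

Place B at (2,1); scan 8 dirs for brackets.
Dir NW: first cell '.' (not opp) -> no flip
Dir N: opp run (1,1), next='.' -> no flip
Dir NE: first cell 'B' (not opp) -> no flip
Dir W: first cell '.' (not opp) -> no flip
Dir E: opp run (2,2) capped by B -> flip
Dir SW: first cell '.' (not opp) -> no flip
Dir S: first cell '.' (not opp) -> no flip
Dir SE: first cell 'B' (not opp) -> no flip
All flips: (2,2)

Answer: ......
.WB.BB
.BBBB.
..BWW.
....WW
......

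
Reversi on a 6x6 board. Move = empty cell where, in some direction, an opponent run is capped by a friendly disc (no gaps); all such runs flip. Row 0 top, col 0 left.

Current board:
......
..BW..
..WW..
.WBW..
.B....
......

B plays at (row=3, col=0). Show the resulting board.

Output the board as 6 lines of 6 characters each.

Place B at (3,0); scan 8 dirs for brackets.
Dir NW: edge -> no flip
Dir N: first cell '.' (not opp) -> no flip
Dir NE: first cell '.' (not opp) -> no flip
Dir W: edge -> no flip
Dir E: opp run (3,1) capped by B -> flip
Dir SW: edge -> no flip
Dir S: first cell '.' (not opp) -> no flip
Dir SE: first cell 'B' (not opp) -> no flip
All flips: (3,1)

Answer: ......
..BW..
..WW..
BBBW..
.B....
......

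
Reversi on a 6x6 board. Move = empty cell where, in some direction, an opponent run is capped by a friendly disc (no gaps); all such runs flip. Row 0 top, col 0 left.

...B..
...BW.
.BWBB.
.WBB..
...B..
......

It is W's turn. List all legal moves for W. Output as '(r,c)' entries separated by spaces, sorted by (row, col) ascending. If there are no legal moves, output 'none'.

(0,2): no bracket -> illegal
(0,4): flips 1 -> legal
(1,0): no bracket -> illegal
(1,1): flips 1 -> legal
(1,2): flips 1 -> legal
(1,5): no bracket -> illegal
(2,0): flips 1 -> legal
(2,5): flips 2 -> legal
(3,0): no bracket -> illegal
(3,4): flips 3 -> legal
(3,5): no bracket -> illegal
(4,1): flips 2 -> legal
(4,2): flips 1 -> legal
(4,4): flips 1 -> legal
(5,2): no bracket -> illegal
(5,3): no bracket -> illegal
(5,4): no bracket -> illegal

Answer: (0,4) (1,1) (1,2) (2,0) (2,5) (3,4) (4,1) (4,2) (4,4)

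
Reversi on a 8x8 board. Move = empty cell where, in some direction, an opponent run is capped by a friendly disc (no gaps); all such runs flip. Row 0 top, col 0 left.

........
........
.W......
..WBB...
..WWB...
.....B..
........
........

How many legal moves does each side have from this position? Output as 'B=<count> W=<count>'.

Answer: B=5 W=5

Derivation:
-- B to move --
(1,0): no bracket -> illegal
(1,1): no bracket -> illegal
(1,2): no bracket -> illegal
(2,0): no bracket -> illegal
(2,2): no bracket -> illegal
(2,3): no bracket -> illegal
(3,0): no bracket -> illegal
(3,1): flips 1 -> legal
(4,1): flips 2 -> legal
(5,1): flips 1 -> legal
(5,2): flips 1 -> legal
(5,3): flips 1 -> legal
(5,4): no bracket -> illegal
B mobility = 5
-- W to move --
(2,2): no bracket -> illegal
(2,3): flips 1 -> legal
(2,4): flips 1 -> legal
(2,5): flips 1 -> legal
(3,5): flips 2 -> legal
(4,5): flips 1 -> legal
(4,6): no bracket -> illegal
(5,3): no bracket -> illegal
(5,4): no bracket -> illegal
(5,6): no bracket -> illegal
(6,4): no bracket -> illegal
(6,5): no bracket -> illegal
(6,6): no bracket -> illegal
W mobility = 5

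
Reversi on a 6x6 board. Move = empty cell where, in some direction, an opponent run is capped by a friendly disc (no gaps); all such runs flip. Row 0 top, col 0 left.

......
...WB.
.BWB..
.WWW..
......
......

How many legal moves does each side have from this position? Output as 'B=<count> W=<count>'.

Answer: B=4 W=6

Derivation:
-- B to move --
(0,2): no bracket -> illegal
(0,3): flips 1 -> legal
(0,4): no bracket -> illegal
(1,1): no bracket -> illegal
(1,2): flips 1 -> legal
(2,0): no bracket -> illegal
(2,4): no bracket -> illegal
(3,0): no bracket -> illegal
(3,4): no bracket -> illegal
(4,0): no bracket -> illegal
(4,1): flips 2 -> legal
(4,2): no bracket -> illegal
(4,3): flips 2 -> legal
(4,4): no bracket -> illegal
B mobility = 4
-- W to move --
(0,3): no bracket -> illegal
(0,4): no bracket -> illegal
(0,5): flips 2 -> legal
(1,0): flips 1 -> legal
(1,1): flips 1 -> legal
(1,2): no bracket -> illegal
(1,5): flips 1 -> legal
(2,0): flips 1 -> legal
(2,4): flips 1 -> legal
(2,5): no bracket -> illegal
(3,0): no bracket -> illegal
(3,4): no bracket -> illegal
W mobility = 6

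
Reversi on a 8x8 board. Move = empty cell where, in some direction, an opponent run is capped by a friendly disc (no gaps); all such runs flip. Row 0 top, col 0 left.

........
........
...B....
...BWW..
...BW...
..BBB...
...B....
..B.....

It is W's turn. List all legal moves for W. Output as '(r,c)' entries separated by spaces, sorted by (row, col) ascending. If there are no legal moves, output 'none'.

(1,2): flips 1 -> legal
(1,3): no bracket -> illegal
(1,4): no bracket -> illegal
(2,2): flips 1 -> legal
(2,4): no bracket -> illegal
(3,2): flips 1 -> legal
(4,1): no bracket -> illegal
(4,2): flips 1 -> legal
(4,5): no bracket -> illegal
(5,1): no bracket -> illegal
(5,5): no bracket -> illegal
(6,1): flips 2 -> legal
(6,2): flips 1 -> legal
(6,4): flips 1 -> legal
(6,5): no bracket -> illegal
(7,1): no bracket -> illegal
(7,3): no bracket -> illegal
(7,4): no bracket -> illegal

Answer: (1,2) (2,2) (3,2) (4,2) (6,1) (6,2) (6,4)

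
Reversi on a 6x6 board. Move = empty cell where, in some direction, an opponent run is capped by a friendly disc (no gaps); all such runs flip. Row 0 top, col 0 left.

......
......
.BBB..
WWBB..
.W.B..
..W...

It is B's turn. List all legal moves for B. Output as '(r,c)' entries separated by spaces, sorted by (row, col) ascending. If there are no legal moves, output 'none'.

(2,0): no bracket -> illegal
(4,0): flips 1 -> legal
(4,2): no bracket -> illegal
(5,0): flips 1 -> legal
(5,1): flips 2 -> legal
(5,3): no bracket -> illegal

Answer: (4,0) (5,0) (5,1)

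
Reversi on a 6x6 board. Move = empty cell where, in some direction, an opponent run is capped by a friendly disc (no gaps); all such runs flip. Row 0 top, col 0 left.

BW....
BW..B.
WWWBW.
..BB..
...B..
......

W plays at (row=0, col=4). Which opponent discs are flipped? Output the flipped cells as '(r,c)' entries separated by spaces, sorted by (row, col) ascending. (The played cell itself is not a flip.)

Dir NW: edge -> no flip
Dir N: edge -> no flip
Dir NE: edge -> no flip
Dir W: first cell '.' (not opp) -> no flip
Dir E: first cell '.' (not opp) -> no flip
Dir SW: first cell '.' (not opp) -> no flip
Dir S: opp run (1,4) capped by W -> flip
Dir SE: first cell '.' (not opp) -> no flip

Answer: (1,4)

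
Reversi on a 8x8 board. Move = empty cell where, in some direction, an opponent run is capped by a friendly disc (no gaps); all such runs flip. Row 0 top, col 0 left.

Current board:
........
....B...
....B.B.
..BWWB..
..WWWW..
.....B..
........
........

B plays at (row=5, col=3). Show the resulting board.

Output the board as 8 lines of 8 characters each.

Place B at (5,3); scan 8 dirs for brackets.
Dir NW: opp run (4,2), next='.' -> no flip
Dir N: opp run (4,3) (3,3), next='.' -> no flip
Dir NE: opp run (4,4) capped by B -> flip
Dir W: first cell '.' (not opp) -> no flip
Dir E: first cell '.' (not opp) -> no flip
Dir SW: first cell '.' (not opp) -> no flip
Dir S: first cell '.' (not opp) -> no flip
Dir SE: first cell '.' (not opp) -> no flip
All flips: (4,4)

Answer: ........
....B...
....B.B.
..BWWB..
..WWBW..
...B.B..
........
........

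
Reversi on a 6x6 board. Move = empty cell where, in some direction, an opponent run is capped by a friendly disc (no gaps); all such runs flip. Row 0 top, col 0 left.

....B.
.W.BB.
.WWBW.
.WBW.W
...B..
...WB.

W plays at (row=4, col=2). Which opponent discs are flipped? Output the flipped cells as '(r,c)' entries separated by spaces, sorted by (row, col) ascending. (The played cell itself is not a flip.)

Dir NW: first cell 'W' (not opp) -> no flip
Dir N: opp run (3,2) capped by W -> flip
Dir NE: first cell 'W' (not opp) -> no flip
Dir W: first cell '.' (not opp) -> no flip
Dir E: opp run (4,3), next='.' -> no flip
Dir SW: first cell '.' (not opp) -> no flip
Dir S: first cell '.' (not opp) -> no flip
Dir SE: first cell 'W' (not opp) -> no flip

Answer: (3,2)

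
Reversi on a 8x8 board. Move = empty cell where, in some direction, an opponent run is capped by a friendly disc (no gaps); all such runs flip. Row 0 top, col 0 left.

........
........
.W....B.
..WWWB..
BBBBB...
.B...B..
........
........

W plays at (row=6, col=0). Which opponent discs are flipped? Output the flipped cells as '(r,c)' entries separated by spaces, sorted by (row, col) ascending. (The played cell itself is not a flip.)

Dir NW: edge -> no flip
Dir N: first cell '.' (not opp) -> no flip
Dir NE: opp run (5,1) (4,2) capped by W -> flip
Dir W: edge -> no flip
Dir E: first cell '.' (not opp) -> no flip
Dir SW: edge -> no flip
Dir S: first cell '.' (not opp) -> no flip
Dir SE: first cell '.' (not opp) -> no flip

Answer: (4,2) (5,1)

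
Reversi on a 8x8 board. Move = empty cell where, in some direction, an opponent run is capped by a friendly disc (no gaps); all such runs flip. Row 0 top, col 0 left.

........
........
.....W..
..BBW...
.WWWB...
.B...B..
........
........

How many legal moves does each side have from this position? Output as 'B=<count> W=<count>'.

-- B to move --
(1,4): no bracket -> illegal
(1,5): no bracket -> illegal
(1,6): no bracket -> illegal
(2,3): no bracket -> illegal
(2,4): flips 1 -> legal
(2,6): no bracket -> illegal
(3,0): no bracket -> illegal
(3,1): flips 1 -> legal
(3,5): flips 1 -> legal
(3,6): no bracket -> illegal
(4,0): flips 3 -> legal
(4,5): no bracket -> illegal
(5,0): flips 1 -> legal
(5,2): flips 1 -> legal
(5,3): flips 1 -> legal
(5,4): flips 1 -> legal
B mobility = 8
-- W to move --
(2,1): flips 1 -> legal
(2,2): flips 1 -> legal
(2,3): flips 2 -> legal
(2,4): flips 1 -> legal
(3,1): flips 2 -> legal
(3,5): no bracket -> illegal
(4,0): no bracket -> illegal
(4,5): flips 1 -> legal
(4,6): no bracket -> illegal
(5,0): no bracket -> illegal
(5,2): no bracket -> illegal
(5,3): no bracket -> illegal
(5,4): flips 1 -> legal
(5,6): no bracket -> illegal
(6,0): flips 1 -> legal
(6,1): flips 1 -> legal
(6,2): no bracket -> illegal
(6,4): no bracket -> illegal
(6,5): no bracket -> illegal
(6,6): no bracket -> illegal
W mobility = 9

Answer: B=8 W=9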